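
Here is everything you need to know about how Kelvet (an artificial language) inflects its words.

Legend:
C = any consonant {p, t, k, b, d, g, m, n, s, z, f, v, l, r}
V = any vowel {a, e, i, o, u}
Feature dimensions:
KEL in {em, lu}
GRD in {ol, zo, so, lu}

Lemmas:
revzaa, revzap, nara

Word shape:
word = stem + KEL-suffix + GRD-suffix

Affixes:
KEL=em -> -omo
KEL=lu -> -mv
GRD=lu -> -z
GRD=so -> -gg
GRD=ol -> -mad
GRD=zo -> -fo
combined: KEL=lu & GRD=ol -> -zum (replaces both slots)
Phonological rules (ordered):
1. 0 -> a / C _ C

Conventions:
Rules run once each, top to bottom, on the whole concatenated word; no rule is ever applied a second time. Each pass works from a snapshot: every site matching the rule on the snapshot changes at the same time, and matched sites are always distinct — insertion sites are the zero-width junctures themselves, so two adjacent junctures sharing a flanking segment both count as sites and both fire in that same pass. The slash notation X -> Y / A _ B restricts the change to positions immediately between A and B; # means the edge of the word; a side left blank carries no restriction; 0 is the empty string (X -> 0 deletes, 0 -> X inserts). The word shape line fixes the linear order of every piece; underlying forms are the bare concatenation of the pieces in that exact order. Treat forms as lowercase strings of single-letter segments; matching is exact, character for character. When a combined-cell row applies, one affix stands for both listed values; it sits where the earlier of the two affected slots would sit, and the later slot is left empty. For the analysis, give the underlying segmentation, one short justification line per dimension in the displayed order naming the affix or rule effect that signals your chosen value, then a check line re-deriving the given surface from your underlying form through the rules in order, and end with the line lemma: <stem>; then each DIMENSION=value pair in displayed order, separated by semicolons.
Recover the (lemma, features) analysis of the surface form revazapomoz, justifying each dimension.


underlying: revzap-omo-z
KEL=em - signalled by the affix -omo
GRD=lu - signalled by the affix -z
check: revzapomoz -> revazapomoz
lemma: revzap; KEL=em; GRD=lu


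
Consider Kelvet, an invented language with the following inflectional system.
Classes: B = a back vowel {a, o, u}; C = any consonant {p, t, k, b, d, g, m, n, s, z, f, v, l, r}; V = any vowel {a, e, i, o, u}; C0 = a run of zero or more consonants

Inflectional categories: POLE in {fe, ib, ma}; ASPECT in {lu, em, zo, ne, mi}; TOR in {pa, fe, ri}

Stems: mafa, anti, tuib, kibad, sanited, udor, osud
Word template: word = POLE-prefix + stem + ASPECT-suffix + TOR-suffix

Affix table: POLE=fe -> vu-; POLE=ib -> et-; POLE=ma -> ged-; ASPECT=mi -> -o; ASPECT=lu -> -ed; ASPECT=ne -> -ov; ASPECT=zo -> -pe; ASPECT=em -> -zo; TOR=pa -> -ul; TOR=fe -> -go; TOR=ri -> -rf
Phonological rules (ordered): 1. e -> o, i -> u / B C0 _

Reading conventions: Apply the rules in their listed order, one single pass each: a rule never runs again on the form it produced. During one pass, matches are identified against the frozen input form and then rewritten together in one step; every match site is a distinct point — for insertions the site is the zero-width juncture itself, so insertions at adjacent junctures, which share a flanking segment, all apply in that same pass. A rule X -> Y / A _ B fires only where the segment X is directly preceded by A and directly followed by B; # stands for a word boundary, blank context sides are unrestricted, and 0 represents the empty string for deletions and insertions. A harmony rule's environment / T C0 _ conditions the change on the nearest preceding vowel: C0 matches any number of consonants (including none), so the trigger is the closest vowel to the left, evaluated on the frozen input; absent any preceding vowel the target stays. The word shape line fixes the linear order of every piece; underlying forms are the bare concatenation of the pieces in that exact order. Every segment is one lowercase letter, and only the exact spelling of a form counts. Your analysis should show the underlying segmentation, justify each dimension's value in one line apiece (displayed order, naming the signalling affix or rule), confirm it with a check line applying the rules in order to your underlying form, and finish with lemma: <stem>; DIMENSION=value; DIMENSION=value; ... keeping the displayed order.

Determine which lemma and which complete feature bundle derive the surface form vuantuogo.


underlying: vu-anti-o-go
POLE=fe - signalled by the affix vu-
ASPECT=mi - signalled by the affix -o
TOR=fe - signalled by the affix -go
check: vuantiogo -> vuantuogo
lemma: anti; POLE=fe; ASPECT=mi; TOR=fe


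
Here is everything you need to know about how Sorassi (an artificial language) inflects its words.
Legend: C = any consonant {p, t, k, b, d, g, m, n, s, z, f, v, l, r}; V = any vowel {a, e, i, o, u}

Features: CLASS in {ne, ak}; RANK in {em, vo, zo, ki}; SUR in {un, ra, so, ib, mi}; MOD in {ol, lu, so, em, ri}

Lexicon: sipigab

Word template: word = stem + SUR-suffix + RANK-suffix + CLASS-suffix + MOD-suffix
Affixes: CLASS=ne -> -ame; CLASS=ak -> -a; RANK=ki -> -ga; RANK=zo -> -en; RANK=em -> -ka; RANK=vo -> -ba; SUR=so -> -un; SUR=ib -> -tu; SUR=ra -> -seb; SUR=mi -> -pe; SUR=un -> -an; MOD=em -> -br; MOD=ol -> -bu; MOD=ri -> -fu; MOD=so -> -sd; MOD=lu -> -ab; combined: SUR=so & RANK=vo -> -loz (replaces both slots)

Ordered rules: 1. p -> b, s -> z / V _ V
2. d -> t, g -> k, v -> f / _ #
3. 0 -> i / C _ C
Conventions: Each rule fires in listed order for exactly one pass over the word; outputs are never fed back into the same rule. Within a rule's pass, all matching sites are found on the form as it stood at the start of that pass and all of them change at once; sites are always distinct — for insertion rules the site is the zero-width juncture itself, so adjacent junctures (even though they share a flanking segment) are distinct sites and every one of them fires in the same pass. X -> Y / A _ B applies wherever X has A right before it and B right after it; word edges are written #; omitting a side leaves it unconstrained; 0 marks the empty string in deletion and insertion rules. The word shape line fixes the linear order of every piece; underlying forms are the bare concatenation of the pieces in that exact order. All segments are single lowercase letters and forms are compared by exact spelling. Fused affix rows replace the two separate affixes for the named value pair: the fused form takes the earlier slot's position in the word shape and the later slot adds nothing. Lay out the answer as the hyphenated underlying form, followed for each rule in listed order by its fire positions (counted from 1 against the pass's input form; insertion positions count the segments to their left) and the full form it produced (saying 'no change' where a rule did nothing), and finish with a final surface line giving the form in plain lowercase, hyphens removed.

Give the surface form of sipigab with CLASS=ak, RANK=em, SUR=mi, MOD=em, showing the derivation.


underlying: sipigab-pe-ka-a-br
1. p -> b, s -> z / V _ V: fires at position(s) 3: sibigabpekaabr
2. d -> t, g -> k, v -> f / _ #: no change
3. 0 -> i / C _ C: inserts after position(s) 7, 13: sibigabipekaabir
surface: sibigabipekaabir


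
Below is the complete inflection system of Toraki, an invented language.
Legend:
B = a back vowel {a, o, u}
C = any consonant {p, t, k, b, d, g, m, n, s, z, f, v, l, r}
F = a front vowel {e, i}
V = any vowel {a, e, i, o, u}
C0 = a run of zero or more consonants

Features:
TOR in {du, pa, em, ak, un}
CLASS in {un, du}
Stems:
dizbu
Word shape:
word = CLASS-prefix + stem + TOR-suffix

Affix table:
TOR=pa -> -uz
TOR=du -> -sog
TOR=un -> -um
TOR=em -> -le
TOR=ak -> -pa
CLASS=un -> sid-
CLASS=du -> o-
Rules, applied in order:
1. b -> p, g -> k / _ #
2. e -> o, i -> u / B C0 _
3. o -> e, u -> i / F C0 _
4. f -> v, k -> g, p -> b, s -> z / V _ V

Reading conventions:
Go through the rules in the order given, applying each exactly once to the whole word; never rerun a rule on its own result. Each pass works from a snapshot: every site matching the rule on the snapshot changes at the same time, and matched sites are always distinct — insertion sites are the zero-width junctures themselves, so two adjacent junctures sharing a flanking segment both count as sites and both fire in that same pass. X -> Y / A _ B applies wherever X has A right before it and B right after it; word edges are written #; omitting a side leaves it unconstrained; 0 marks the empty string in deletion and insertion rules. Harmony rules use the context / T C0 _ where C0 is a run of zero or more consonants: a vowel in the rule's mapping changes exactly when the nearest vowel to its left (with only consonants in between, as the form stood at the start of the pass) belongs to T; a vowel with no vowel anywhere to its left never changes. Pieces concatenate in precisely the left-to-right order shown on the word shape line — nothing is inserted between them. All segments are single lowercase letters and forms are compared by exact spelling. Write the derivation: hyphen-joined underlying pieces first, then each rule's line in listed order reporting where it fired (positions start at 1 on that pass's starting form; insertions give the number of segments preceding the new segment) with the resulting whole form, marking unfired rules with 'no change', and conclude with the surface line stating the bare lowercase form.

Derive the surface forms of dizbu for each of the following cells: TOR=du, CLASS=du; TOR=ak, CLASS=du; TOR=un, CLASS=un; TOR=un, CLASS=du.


cell TOR=du, CLASS=du:
underlying: o-dizbu-sog
1. b -> p, g -> k / _ #: fires at position(s) 9: odizbusok
2. e -> o, i -> u / B C0 _: fires at position(s) 3: oduzbusok
3. o -> e, u -> i / F C0 _: no change
4. f -> v, k -> g, p -> b, s -> z / V _ V: fires at position(s) 7: oduzbuzok
surface: oduzbuzok

cell TOR=ak, CLASS=du:
underlying: o-dizbu-pa
1. b -> p, g -> k / _ #: no change
2. e -> o, i -> u / B C0 _: fires at position(s) 3: oduzbupa
3. o -> e, u -> i / F C0 _: no change
4. f -> v, k -> g, p -> b, s -> z / V _ V: fires at position(s) 7: oduzbuba
surface: oduzbuba

cell TOR=un, CLASS=un:
underlying: sid-dizbu-um
1. b -> p, g -> k / _ #: no change
2. e -> o, i -> u / B C0 _: no change
3. o -> e, u -> i / F C0 _: fires at position(s) 8: siddizbium
4. f -> v, k -> g, p -> b, s -> z / V _ V: no change
surface: siddizbium

cell TOR=un, CLASS=du:
underlying: o-dizbu-um
1. b -> p, g -> k / _ #: no change
2. e -> o, i -> u / B C0 _: fires at position(s) 3: oduzbuum
3. o -> e, u -> i / F C0 _: no change
4. f -> v, k -> g, p -> b, s -> z / V _ V: no change
surface: oduzbuum


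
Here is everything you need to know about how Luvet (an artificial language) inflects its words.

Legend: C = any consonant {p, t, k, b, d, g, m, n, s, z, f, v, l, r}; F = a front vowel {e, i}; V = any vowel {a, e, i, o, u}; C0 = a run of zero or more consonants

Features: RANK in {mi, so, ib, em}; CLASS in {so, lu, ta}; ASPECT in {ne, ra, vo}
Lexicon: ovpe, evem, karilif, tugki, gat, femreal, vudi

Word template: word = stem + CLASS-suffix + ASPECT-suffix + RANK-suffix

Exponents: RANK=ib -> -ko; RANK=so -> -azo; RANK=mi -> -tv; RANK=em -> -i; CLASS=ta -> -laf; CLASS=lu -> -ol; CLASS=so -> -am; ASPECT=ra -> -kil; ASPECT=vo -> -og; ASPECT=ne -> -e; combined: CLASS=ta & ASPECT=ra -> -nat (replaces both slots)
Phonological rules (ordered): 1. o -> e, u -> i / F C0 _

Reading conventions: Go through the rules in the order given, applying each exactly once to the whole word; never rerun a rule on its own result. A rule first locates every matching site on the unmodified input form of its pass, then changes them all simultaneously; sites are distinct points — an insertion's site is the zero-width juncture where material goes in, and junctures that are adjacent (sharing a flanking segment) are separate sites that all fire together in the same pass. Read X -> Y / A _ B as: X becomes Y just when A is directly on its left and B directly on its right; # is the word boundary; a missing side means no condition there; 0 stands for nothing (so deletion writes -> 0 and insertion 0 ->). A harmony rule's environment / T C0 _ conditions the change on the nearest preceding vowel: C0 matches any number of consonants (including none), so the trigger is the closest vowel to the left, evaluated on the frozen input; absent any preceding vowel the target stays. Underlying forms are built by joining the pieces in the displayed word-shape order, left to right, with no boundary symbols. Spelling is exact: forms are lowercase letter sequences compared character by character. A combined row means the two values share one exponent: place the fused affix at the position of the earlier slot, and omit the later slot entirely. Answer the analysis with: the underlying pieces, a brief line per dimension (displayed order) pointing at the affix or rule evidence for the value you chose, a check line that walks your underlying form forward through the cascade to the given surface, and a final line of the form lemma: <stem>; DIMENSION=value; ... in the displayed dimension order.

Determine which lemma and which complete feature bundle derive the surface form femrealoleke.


underlying: femreal-ol-e-ko
RANK=ib - signalled by the affix -ko
CLASS=lu - signalled by the affix -ol
ASPECT=ne - signalled by the affix -e
check: femrealoleko -> femrealoleke
lemma: femreal; RANK=ib; CLASS=lu; ASPECT=ne


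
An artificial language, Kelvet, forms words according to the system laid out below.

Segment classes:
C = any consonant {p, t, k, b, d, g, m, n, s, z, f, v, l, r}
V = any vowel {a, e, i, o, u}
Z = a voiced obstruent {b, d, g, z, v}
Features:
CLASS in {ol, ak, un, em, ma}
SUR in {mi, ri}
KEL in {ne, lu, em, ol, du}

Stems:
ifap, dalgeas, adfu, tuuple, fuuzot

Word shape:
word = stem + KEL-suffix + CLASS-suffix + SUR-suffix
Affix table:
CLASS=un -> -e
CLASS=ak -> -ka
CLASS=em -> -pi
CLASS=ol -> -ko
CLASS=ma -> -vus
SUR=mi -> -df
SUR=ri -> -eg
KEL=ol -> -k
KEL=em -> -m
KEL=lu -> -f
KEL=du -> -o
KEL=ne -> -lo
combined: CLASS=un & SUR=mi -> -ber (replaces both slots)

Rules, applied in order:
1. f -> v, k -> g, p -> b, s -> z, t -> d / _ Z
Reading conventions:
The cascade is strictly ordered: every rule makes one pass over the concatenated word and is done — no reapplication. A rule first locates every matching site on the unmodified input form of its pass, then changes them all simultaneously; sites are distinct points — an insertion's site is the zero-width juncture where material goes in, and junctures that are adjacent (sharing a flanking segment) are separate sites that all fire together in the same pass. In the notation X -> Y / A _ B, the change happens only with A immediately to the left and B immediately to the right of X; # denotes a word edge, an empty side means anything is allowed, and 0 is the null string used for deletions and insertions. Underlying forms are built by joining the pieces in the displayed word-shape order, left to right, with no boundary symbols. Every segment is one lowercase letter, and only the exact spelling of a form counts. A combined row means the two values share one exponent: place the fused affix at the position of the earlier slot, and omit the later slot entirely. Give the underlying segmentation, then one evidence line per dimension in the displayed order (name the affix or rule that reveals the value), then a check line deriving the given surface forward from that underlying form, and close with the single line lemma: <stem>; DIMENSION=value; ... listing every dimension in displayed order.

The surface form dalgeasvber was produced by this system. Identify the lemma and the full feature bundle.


underlying: dalgeas-f-ber
CLASS=un - signalled by the combined affix row
SUR=mi - signalled by the combined affix row
KEL=lu - signalled by the affix -f
check: dalgeasfber -> dalgeasvber
lemma: dalgeas; CLASS=un; SUR=mi; KEL=lu


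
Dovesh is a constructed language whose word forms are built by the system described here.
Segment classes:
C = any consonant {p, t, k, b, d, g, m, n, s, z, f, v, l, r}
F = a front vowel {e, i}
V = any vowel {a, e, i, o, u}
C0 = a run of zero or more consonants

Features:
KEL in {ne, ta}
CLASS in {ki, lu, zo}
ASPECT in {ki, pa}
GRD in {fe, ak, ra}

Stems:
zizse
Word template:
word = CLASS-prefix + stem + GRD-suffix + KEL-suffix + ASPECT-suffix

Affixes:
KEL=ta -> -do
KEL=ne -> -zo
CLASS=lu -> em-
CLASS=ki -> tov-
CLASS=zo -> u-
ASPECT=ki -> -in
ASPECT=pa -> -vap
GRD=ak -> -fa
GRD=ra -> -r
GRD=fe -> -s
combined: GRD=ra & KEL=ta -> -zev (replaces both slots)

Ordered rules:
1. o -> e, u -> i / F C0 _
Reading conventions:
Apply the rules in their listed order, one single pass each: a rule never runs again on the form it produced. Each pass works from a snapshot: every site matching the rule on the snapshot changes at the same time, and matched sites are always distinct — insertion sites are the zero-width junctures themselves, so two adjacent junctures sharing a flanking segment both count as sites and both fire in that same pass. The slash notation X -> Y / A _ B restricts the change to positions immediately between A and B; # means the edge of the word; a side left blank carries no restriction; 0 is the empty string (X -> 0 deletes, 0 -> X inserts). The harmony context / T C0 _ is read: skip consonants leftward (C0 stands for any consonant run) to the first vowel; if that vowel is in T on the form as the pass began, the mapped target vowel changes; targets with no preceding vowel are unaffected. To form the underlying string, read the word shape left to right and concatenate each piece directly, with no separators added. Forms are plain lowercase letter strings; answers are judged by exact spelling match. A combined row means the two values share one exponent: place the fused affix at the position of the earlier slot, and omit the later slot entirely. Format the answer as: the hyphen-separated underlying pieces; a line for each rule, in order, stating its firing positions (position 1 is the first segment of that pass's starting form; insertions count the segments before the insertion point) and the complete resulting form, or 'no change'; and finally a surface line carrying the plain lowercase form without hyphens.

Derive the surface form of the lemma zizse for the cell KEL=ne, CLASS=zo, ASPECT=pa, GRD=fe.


underlying: u-zizse-s-zo-vap
1. o -> e, u -> i / F C0 _: fires at position(s) 9: uzizseszevap
surface: uzizseszevap


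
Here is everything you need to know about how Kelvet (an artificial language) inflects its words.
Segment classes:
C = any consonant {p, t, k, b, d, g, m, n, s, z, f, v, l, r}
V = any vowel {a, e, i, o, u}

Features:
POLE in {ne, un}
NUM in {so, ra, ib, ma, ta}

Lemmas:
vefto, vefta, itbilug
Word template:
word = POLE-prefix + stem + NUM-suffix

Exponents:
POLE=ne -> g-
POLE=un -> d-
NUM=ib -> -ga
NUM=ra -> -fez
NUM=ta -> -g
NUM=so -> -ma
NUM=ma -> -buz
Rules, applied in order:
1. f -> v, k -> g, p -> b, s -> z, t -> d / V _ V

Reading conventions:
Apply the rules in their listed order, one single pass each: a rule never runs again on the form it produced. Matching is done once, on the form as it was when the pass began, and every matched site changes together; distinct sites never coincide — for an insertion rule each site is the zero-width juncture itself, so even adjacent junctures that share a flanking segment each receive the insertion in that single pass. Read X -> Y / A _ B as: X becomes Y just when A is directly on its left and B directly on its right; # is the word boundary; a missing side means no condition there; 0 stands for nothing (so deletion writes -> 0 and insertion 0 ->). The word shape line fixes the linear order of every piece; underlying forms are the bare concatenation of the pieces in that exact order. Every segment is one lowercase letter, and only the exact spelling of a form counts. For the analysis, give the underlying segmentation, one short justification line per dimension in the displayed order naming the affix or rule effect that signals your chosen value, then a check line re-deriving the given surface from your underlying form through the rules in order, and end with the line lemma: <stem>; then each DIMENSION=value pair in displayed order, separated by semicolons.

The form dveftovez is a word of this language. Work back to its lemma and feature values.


underlying: d-vefto-fez
POLE=un - signalled by the affix d-
NUM=ra - signalled by the affix -fez
check: dveftofez -> dveftovez
lemma: vefto; POLE=un; NUM=ra


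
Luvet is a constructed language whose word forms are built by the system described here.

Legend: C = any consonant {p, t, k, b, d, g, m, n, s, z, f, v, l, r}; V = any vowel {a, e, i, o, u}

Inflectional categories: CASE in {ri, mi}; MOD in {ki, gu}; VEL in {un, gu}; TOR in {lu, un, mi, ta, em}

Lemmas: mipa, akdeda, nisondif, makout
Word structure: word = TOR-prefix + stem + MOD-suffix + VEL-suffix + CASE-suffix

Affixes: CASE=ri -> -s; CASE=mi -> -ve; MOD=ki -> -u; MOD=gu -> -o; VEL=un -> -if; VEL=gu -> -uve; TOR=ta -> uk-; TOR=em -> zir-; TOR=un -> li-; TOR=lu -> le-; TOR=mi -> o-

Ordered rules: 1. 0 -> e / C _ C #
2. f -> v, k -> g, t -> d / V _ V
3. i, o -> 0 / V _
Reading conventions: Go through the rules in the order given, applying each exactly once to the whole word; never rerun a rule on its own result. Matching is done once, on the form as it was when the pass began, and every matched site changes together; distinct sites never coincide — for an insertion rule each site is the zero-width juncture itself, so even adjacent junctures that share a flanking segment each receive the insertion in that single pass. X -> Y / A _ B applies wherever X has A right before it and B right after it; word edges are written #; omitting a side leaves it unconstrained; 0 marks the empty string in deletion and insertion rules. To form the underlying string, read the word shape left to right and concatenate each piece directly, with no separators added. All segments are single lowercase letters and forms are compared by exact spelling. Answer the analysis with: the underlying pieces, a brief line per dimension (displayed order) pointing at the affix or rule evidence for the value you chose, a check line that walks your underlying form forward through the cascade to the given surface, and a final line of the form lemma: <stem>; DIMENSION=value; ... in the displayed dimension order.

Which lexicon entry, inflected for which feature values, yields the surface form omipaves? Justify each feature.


underlying: o-mipa-o-if-s
CASE=ri - signalled by the affix -s
MOD=gu - signalled by the affix -o
VEL=un - signalled by the affix -if
TOR=mi - signalled by the affix o-
check: omipaoifs -> omipaoifes -> omipaoives -> omipaves
lemma: mipa; CASE=ri; MOD=gu; VEL=un; TOR=mi


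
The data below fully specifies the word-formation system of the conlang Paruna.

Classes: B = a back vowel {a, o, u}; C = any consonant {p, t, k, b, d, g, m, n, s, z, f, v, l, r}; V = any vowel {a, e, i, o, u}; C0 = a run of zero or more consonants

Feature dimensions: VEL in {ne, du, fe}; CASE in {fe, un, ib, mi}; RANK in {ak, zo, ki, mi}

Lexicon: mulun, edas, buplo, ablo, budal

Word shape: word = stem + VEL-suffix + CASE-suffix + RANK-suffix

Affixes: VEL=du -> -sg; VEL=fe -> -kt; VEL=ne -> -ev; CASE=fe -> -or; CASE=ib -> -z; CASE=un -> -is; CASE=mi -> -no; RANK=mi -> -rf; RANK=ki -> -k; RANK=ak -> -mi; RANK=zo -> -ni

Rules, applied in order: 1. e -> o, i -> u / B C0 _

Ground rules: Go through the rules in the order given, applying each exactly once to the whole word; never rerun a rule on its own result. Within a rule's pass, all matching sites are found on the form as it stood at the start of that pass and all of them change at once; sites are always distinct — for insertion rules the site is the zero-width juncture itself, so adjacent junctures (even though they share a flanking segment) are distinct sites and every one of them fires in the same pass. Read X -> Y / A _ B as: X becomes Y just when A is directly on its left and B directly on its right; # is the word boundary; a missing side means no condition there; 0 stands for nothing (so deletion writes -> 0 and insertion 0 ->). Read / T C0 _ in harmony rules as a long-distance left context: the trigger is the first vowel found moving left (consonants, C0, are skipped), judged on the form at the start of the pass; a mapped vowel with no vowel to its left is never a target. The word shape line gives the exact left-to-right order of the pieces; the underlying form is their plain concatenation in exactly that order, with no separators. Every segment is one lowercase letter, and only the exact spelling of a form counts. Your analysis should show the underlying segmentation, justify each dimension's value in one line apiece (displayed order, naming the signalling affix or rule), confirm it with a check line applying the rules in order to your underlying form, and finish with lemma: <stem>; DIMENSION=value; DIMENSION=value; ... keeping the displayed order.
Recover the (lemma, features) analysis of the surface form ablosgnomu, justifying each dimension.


underlying: ablo-sg-no-mi
VEL=du - signalled by the affix -sg
CASE=mi - signalled by the affix -no
RANK=ak - signalled by the affix -mi
check: ablosgnomi -> ablosgnomu
lemma: ablo; VEL=du; CASE=mi; RANK=ak


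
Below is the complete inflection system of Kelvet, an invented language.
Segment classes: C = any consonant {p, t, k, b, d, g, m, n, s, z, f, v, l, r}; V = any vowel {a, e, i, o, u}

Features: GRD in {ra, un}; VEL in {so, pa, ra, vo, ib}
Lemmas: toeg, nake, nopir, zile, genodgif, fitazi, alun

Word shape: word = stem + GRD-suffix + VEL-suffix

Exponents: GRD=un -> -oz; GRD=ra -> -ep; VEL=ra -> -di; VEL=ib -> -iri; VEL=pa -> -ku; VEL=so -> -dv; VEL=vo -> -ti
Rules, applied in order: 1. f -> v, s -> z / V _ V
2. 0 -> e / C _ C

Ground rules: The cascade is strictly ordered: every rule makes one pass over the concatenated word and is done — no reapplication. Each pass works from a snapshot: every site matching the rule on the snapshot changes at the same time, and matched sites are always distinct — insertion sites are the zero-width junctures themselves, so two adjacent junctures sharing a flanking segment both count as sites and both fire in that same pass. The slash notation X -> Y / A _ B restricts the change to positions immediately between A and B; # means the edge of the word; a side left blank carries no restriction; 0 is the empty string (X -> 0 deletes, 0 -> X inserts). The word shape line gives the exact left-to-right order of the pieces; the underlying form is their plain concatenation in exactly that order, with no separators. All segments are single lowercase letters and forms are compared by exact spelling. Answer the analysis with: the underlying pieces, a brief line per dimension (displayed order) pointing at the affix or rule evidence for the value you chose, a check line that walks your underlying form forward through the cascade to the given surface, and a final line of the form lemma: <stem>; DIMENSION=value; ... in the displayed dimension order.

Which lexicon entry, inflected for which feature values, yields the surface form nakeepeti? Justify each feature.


underlying: nake-ep-ti
GRD=ra - signalled by the affix -ep
VEL=vo - signalled by the affix -ti
check: nakeepti -> nakeepti -> nakeepeti
lemma: nake; GRD=ra; VEL=vo


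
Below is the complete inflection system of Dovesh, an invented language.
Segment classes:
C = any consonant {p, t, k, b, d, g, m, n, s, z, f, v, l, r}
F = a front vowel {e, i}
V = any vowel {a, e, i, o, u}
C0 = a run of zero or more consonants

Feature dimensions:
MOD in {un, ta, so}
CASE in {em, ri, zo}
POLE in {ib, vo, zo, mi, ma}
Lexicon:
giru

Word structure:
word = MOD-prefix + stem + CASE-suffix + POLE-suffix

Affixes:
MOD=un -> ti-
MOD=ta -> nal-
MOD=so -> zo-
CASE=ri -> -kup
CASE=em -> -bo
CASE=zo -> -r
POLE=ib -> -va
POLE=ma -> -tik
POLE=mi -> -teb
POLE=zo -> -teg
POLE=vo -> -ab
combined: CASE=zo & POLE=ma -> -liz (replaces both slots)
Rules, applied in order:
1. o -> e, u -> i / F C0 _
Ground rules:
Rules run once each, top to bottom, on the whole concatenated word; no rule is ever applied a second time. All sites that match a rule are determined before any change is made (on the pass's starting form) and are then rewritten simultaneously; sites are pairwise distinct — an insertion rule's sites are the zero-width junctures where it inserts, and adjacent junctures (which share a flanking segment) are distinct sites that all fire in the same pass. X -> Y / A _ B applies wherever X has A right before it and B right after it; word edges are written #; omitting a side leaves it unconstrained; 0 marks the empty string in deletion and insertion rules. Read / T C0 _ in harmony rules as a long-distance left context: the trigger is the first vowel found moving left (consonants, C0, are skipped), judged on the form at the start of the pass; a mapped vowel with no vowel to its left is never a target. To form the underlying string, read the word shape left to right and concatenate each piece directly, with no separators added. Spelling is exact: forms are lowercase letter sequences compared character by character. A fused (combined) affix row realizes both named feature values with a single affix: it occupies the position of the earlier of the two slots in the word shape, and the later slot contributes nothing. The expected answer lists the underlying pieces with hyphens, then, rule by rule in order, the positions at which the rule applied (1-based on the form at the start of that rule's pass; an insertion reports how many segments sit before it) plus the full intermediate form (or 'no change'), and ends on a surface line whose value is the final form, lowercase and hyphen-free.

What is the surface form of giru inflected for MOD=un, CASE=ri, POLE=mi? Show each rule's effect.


underlying: ti-giru-kup-teb
1. o -> e, u -> i / F C0 _: fires at position(s) 6: tigirikupteb
surface: tigirikupteb


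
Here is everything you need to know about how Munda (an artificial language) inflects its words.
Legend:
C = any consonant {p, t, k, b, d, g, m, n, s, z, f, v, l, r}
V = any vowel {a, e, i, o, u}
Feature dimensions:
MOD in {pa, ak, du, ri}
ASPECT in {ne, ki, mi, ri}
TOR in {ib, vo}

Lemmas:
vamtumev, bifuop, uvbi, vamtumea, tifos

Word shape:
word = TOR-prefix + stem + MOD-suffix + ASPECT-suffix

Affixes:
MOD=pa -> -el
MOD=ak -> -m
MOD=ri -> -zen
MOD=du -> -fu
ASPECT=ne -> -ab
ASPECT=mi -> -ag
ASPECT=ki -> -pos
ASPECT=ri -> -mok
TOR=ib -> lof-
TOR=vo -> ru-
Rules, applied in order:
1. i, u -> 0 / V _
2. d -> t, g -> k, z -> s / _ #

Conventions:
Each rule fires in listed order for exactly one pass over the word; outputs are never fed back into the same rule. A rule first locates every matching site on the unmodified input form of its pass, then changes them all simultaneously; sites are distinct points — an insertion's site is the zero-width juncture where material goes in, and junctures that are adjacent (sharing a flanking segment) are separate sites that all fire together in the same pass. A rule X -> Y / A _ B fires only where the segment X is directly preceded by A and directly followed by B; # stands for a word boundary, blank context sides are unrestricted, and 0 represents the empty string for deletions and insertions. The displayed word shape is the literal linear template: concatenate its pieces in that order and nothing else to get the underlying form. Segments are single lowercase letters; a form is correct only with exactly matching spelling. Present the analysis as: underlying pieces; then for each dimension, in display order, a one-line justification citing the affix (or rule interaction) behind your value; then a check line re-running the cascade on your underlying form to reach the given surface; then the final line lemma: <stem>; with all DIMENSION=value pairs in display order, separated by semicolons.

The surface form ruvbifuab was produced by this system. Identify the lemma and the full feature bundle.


underlying: ru-uvbi-fu-ab
MOD=du - signalled by the affix -fu
ASPECT=ne - signalled by the affix -ab
TOR=vo - signalled by the affix ru-
check: ruuvbifuab -> ruvbifuab -> ruvbifuab
lemma: uvbi; MOD=du; ASPECT=ne; TOR=vo


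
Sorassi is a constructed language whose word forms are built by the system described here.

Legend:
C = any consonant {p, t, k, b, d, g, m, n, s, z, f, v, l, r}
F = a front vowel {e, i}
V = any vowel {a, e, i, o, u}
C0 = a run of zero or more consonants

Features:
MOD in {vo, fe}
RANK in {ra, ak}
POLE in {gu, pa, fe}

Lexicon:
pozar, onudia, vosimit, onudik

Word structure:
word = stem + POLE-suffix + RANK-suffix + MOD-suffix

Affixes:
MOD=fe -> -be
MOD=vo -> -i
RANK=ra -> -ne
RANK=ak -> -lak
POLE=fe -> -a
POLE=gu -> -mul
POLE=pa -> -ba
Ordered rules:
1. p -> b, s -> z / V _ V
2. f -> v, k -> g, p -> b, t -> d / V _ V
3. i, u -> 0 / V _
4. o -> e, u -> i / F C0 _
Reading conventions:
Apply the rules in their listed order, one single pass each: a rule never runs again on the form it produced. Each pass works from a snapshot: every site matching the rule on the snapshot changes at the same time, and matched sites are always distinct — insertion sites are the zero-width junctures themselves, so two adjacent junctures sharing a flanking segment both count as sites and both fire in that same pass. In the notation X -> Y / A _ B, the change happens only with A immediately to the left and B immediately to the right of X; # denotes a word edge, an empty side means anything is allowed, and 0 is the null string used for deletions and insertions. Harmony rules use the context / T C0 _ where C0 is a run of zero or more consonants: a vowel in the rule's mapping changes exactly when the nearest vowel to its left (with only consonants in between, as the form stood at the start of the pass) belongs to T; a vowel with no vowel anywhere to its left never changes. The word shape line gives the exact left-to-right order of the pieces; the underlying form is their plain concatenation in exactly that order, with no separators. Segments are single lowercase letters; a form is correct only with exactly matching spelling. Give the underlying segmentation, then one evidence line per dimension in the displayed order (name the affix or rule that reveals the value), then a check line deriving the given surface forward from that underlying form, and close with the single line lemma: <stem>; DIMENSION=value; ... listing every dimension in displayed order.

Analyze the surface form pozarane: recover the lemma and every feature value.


underlying: pozar-a-ne-i
MOD=vo - signalled by the affix -i
RANK=ra - signalled by the affix -ne
POLE=fe - signalled by the affix -a
check: pozaranei -> pozaranei -> pozaranei -> pozarane -> pozarane
lemma: pozar; MOD=vo; RANK=ra; POLE=fe


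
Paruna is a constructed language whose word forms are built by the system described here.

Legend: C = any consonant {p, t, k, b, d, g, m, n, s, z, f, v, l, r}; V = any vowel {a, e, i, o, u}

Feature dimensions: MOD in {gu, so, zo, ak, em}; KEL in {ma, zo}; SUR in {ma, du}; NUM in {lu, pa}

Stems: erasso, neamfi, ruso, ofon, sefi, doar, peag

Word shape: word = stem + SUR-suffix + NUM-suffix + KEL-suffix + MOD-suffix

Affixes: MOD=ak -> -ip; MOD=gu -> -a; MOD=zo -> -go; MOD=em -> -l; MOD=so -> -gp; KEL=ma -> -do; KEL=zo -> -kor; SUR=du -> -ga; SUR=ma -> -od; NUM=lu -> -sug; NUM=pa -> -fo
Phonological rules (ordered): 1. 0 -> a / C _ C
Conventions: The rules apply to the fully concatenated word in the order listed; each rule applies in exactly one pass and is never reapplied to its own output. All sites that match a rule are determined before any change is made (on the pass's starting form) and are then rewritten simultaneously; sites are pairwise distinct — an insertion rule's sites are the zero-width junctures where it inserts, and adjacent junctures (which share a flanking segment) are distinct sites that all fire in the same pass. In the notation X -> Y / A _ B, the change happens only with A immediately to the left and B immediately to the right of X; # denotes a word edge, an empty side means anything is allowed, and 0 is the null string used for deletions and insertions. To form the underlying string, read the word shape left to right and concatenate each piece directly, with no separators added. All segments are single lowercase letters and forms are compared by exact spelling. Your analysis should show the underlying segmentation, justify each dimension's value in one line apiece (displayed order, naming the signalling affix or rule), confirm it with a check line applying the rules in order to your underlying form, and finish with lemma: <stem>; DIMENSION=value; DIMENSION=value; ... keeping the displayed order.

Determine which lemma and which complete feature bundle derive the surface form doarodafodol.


underlying: doar-od-fo-do-l
MOD=em - signalled by the affix -l
KEL=ma - signalled by the affix -do
SUR=ma - signalled by the affix -od
NUM=pa - signalled by the affix -fo
check: doarodfodol -> doarodafodol
lemma: doar; MOD=em; KEL=ma; SUR=ma; NUM=pa


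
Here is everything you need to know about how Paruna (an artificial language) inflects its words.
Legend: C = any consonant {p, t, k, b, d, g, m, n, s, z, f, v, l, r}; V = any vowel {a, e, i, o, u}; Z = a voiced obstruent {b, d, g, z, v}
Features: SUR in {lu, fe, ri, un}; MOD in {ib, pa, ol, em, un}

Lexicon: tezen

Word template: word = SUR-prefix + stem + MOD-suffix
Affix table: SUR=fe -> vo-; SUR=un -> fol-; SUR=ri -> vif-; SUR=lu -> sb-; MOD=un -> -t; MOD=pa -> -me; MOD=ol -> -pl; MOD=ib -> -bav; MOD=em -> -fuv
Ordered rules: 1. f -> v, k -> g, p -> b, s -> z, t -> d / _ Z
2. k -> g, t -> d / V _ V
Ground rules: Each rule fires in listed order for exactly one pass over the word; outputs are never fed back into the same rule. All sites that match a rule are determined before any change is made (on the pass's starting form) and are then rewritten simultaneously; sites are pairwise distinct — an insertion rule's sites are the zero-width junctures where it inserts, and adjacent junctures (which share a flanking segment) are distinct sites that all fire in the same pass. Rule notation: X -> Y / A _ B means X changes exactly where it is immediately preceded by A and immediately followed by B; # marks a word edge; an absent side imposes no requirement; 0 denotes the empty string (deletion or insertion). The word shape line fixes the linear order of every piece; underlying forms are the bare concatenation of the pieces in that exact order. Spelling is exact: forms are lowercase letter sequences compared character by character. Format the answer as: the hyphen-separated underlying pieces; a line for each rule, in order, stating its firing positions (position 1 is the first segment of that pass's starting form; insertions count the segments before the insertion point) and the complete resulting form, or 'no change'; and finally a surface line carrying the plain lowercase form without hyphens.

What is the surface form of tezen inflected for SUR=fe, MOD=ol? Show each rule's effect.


underlying: vo-tezen-pl
1. f -> v, k -> g, p -> b, s -> z, t -> d / _ Z: no change
2. k -> g, t -> d / V _ V: fires at position(s) 3: vodezenpl
surface: vodezenpl


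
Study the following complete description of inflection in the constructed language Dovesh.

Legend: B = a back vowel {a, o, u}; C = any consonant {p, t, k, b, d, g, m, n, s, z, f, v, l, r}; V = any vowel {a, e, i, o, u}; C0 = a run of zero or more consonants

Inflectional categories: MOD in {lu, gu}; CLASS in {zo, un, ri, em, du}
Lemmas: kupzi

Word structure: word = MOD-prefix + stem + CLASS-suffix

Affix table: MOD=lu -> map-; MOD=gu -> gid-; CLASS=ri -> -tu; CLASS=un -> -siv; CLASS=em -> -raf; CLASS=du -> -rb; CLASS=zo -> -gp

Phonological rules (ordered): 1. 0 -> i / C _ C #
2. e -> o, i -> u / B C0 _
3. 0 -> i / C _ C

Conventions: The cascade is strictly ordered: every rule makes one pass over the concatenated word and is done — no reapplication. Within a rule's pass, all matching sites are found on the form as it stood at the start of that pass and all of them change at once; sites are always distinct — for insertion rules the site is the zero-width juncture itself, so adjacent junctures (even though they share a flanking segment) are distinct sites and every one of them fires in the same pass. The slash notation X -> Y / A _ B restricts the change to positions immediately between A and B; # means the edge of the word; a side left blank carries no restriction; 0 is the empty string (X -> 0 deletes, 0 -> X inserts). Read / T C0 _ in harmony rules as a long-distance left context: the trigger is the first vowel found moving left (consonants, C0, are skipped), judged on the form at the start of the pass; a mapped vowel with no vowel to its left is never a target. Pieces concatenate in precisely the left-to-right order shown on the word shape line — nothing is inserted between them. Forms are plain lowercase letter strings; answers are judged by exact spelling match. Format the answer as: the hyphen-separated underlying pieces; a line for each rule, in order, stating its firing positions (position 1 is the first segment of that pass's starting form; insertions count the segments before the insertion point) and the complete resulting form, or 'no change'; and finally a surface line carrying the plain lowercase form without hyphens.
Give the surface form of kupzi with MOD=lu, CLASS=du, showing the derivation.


underlying: map-kupzi-rb
1. 0 -> i / C _ C #: inserts after position(s) 9: mapkupzirib
2. e -> o, i -> u / B C0 _: fires at position(s) 8: mapkupzurib
3. 0 -> i / C _ C: inserts after position(s) 3, 6: mapikupizurib
surface: mapikupizurib
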